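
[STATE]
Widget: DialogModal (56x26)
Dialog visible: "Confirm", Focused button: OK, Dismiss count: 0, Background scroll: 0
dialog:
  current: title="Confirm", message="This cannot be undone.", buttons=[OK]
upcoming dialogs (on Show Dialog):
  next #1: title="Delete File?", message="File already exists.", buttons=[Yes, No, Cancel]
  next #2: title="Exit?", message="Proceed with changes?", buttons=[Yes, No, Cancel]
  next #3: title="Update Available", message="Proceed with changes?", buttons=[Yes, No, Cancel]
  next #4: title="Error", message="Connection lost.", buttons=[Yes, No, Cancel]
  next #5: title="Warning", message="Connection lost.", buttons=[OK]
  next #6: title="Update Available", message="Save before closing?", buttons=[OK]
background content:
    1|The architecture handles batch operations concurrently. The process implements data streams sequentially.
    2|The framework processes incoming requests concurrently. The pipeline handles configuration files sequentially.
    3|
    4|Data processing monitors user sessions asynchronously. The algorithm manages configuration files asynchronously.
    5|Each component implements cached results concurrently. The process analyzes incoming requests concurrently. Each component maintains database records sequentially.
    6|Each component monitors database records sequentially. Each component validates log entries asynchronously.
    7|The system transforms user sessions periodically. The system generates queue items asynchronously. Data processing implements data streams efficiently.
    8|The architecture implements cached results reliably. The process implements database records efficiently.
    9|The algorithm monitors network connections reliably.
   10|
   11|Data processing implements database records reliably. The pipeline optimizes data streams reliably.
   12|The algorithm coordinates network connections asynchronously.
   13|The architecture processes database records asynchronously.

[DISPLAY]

The architecture handles batch operations concurrently. 
The framework processes incoming requests concurrently. 
                                                        
Data processing monitors user sessions asynchronously. T
Each component implements cached results concurrently. T
Each component monitors database records sequentially. E
The system transforms user sessions periodically. The sy
The architecture implements cached results reliably. The
The algorithm monitors network connections reliably.    
                                                        
Data processing┌────────────────────────┐ds reliably. Th
The algorithm c│        Confirm         │ions asynchrono
The architectur│ This cannot be undone. │ds asynchronous
               │          [OK]          │               
               └────────────────────────┘               
                                                        
                                                        
                                                        
                                                        
                                                        
                                                        
                                                        
                                                        
                                                        
                                                        
                                                        


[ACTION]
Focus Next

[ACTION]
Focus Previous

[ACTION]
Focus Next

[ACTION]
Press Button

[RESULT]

The architecture handles batch operations concurrently. 
The framework processes incoming requests concurrently. 
                                                        
Data processing monitors user sessions asynchronously. T
Each component implements cached results concurrently. T
Each component monitors database records sequentially. E
The system transforms user sessions periodically. The sy
The architecture implements cached results reliably. The
The algorithm monitors network connections reliably.    
                                                        
Data processing implements database records reliably. Th
The algorithm coordinates network connections asynchrono
The architecture processes database records asynchronous
                                                        
                                                        
                                                        
                                                        
                                                        
                                                        
                                                        
                                                        
                                                        
                                                        
                                                        
                                                        
                                                        


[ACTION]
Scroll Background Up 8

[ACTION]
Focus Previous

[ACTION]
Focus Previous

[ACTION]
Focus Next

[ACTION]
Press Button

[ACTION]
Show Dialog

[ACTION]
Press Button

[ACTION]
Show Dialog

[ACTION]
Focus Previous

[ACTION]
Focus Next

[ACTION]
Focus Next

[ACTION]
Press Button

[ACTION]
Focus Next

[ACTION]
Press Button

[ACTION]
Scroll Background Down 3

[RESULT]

Data processing monitors user sessions asynchronously. T
Each component implements cached results concurrently. T
Each component monitors database records sequentially. E
The system transforms user sessions periodically. The sy
The architecture implements cached results reliably. The
The algorithm monitors network connections reliably.    
                                                        
Data processing implements database records reliably. Th
The algorithm coordinates network connections asynchrono
The architecture processes database records asynchronous
                                                        
                                                        
                                                        
                                                        
                                                        
                                                        
                                                        
                                                        
                                                        
                                                        
                                                        
                                                        
                                                        
                                                        
                                                        
                                                        


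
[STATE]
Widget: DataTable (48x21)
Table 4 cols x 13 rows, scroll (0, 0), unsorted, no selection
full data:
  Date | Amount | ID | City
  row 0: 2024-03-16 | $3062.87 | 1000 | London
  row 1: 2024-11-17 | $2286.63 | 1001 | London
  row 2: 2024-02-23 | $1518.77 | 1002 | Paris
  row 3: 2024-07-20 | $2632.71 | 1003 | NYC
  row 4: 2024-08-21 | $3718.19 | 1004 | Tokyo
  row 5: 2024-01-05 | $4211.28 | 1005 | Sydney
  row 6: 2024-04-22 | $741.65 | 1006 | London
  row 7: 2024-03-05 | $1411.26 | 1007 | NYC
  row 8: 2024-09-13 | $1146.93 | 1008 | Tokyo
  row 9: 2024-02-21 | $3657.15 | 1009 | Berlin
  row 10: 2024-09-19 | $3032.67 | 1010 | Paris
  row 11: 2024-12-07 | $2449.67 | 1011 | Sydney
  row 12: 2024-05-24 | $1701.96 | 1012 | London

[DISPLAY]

Date      │Amount  │ID  │City                   
──────────┼────────┼────┼──────                 
2024-03-16│$3062.87│1000│London                 
2024-11-17│$2286.63│1001│London                 
2024-02-23│$1518.77│1002│Paris                  
2024-07-20│$2632.71│1003│NYC                    
2024-08-21│$3718.19│1004│Tokyo                  
2024-01-05│$4211.28│1005│Sydney                 
2024-04-22│$741.65 │1006│London                 
2024-03-05│$1411.26│1007│NYC                    
2024-09-13│$1146.93│1008│Tokyo                  
2024-02-21│$3657.15│1009│Berlin                 
2024-09-19│$3032.67│1010│Paris                  
2024-12-07│$2449.67│1011│Sydney                 
2024-05-24│$1701.96│1012│London                 
                                                
                                                
                                                
                                                
                                                
                                                


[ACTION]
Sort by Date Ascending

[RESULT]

Date     ▲│Amount  │ID  │City                   
──────────┼────────┼────┼──────                 
2024-01-05│$4211.28│1005│Sydney                 
2024-02-21│$3657.15│1009│Berlin                 
2024-02-23│$1518.77│1002│Paris                  
2024-03-05│$1411.26│1007│NYC                    
2024-03-16│$3062.87│1000│London                 
2024-04-22│$741.65 │1006│London                 
2024-05-24│$1701.96│1012│London                 
2024-07-20│$2632.71│1003│NYC                    
2024-08-21│$3718.19│1004│Tokyo                  
2024-09-13│$1146.93│1008│Tokyo                  
2024-09-19│$3032.67│1010│Paris                  
2024-11-17│$2286.63│1001│London                 
2024-12-07│$2449.67│1011│Sydney                 
                                                
                                                
                                                
                                                
                                                
                                                


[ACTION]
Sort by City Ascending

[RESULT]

Date      │Amount  │ID  │City ▲                 
──────────┼────────┼────┼──────                 
2024-02-21│$3657.15│1009│Berlin                 
2024-03-16│$3062.87│1000│London                 
2024-04-22│$741.65 │1006│London                 
2024-05-24│$1701.96│1012│London                 
2024-11-17│$2286.63│1001│London                 
2024-03-05│$1411.26│1007│NYC                    
2024-07-20│$2632.71│1003│NYC                    
2024-02-23│$1518.77│1002│Paris                  
2024-09-19│$3032.67│1010│Paris                  
2024-01-05│$4211.28│1005│Sydney                 
2024-12-07│$2449.67│1011│Sydney                 
2024-08-21│$3718.19│1004│Tokyo                  
2024-09-13│$1146.93│1008│Tokyo                  
                                                
                                                
                                                
                                                
                                                
                                                


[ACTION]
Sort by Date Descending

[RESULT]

Date     ▼│Amount  │ID  │City                   
──────────┼────────┼────┼──────                 
2024-12-07│$2449.67│1011│Sydney                 
2024-11-17│$2286.63│1001│London                 
2024-09-19│$3032.67│1010│Paris                  
2024-09-13│$1146.93│1008│Tokyo                  
2024-08-21│$3718.19│1004│Tokyo                  
2024-07-20│$2632.71│1003│NYC                    
2024-05-24│$1701.96│1012│London                 
2024-04-22│$741.65 │1006│London                 
2024-03-16│$3062.87│1000│London                 
2024-03-05│$1411.26│1007│NYC                    
2024-02-23│$1518.77│1002│Paris                  
2024-02-21│$3657.15│1009│Berlin                 
2024-01-05│$4211.28│1005│Sydney                 
                                                
                                                
                                                
                                                
                                                
                                                


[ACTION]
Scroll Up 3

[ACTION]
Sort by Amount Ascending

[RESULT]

Date      │Amount ▲│ID  │City                   
──────────┼────────┼────┼──────                 
2024-04-22│$741.65 │1006│London                 
2024-09-13│$1146.93│1008│Tokyo                  
2024-03-05│$1411.26│1007│NYC                    
2024-02-23│$1518.77│1002│Paris                  
2024-05-24│$1701.96│1012│London                 
2024-11-17│$2286.63│1001│London                 
2024-12-07│$2449.67│1011│Sydney                 
2024-07-20│$2632.71│1003│NYC                    
2024-09-19│$3032.67│1010│Paris                  
2024-03-16│$3062.87│1000│London                 
2024-02-21│$3657.15│1009│Berlin                 
2024-08-21│$3718.19│1004│Tokyo                  
2024-01-05│$4211.28│1005│Sydney                 
                                                
                                                
                                                
                                                
                                                
                                                


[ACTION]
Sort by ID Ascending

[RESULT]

Date      │Amount  │ID ▲│City                   
──────────┼────────┼────┼──────                 
2024-03-16│$3062.87│1000│London                 
2024-11-17│$2286.63│1001│London                 
2024-02-23│$1518.77│1002│Paris                  
2024-07-20│$2632.71│1003│NYC                    
2024-08-21│$3718.19│1004│Tokyo                  
2024-01-05│$4211.28│1005│Sydney                 
2024-04-22│$741.65 │1006│London                 
2024-03-05│$1411.26│1007│NYC                    
2024-09-13│$1146.93│1008│Tokyo                  
2024-02-21│$3657.15│1009│Berlin                 
2024-09-19│$3032.67│1010│Paris                  
2024-12-07│$2449.67│1011│Sydney                 
2024-05-24│$1701.96│1012│London                 
                                                
                                                
                                                
                                                
                                                
                                                


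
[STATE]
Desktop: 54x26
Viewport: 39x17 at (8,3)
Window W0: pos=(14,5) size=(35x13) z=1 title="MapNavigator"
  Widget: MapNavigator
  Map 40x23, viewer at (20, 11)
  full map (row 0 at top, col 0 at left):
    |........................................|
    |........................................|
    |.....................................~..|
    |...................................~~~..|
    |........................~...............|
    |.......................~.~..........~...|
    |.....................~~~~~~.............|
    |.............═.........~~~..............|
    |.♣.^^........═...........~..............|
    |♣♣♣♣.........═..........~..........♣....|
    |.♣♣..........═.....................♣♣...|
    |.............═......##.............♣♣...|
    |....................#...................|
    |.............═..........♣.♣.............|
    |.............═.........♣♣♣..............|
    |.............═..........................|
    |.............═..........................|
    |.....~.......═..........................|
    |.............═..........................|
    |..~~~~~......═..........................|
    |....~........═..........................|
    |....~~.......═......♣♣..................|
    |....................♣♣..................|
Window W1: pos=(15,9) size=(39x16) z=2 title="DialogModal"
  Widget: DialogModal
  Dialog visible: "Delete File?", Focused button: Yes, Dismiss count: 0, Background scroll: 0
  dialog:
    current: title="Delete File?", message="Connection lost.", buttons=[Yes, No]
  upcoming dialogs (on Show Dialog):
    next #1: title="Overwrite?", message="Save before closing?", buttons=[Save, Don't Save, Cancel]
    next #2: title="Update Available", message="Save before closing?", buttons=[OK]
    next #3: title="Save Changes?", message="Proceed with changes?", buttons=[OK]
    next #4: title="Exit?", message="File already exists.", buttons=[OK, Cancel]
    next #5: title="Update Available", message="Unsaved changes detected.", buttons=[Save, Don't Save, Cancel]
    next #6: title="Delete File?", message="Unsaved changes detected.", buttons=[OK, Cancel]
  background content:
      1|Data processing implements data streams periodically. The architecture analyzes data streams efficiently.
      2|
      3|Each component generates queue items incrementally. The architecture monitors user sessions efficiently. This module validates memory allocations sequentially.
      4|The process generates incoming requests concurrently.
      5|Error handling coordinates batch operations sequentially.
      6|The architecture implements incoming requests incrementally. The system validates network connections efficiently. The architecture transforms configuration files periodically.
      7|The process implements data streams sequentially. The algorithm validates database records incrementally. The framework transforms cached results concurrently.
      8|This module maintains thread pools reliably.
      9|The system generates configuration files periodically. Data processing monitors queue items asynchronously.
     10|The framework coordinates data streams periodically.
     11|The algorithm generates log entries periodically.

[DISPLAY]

                                       
                                       
      ┏━━━━━━━━━━━━━━━━━━━━━━━━━━━━━━━━
      ┃ MapNavigator                   
      ┠────────────────────────────────
      ┃.........═.........~~~..........
      ┃┏━━━━━━━━━━━━━━━━━━━━━━━━━━━━━━━
      ┃┃ DialogModal                   
      ┃┠───────────────────────────────
      ┃┃Data processing implements data
      ┃┃                               
      ┃┃Each component generates queue 
      ┃┃The proc┌──────────────────┐ng 
      ┃┃Error ha│   Delete File?   │atc
      ┗┃The arch│ Connection lost. │inc
       ┃The proc│    [Yes]  No     │str
       ┃This mod└──────────────────┘ po


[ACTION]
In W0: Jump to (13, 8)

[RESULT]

                                       
                                       
      ┏━━━━━━━━━━━━━━━━━━━━━━━━━━━━━━━━
      ┃ MapNavigator                   
      ┠────────────────────────────────
      ┃   ........................~....
      ┃┏━━━━━━━━━━━━━━━━━━━━━━━━━━━━━━━
      ┃┃ DialogModal                   
      ┃┠───────────────────────────────
      ┃┃Data processing implements data
      ┃┃                               
      ┃┃Each component generates queue 
      ┃┃The proc┌──────────────────┐ng 
      ┃┃Error ha│   Delete File?   │atc
      ┗┃The arch│ Connection lost. │inc
       ┃The proc│    [Yes]  No     │str
       ┃This mod└──────────────────┘ po


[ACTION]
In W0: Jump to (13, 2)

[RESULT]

                                       
                                       
      ┏━━━━━━━━━━━━━━━━━━━━━━━━━━━━━━━━
      ┃ MapNavigator                   
      ┠────────────────────────────────
      ┃                                
      ┃┏━━━━━━━━━━━━━━━━━━━━━━━━━━━━━━━
      ┃┃ DialogModal                   
      ┃┠───────────────────────────────
      ┃┃Data processing implements data
      ┃┃                               
      ┃┃Each component generates queue 
      ┃┃The proc┌──────────────────┐ng 
      ┃┃Error ha│   Delete File?   │atc
      ┗┃The arch│ Connection lost. │inc
       ┃The proc│    [Yes]  No     │str
       ┃This mod└──────────────────┘ po


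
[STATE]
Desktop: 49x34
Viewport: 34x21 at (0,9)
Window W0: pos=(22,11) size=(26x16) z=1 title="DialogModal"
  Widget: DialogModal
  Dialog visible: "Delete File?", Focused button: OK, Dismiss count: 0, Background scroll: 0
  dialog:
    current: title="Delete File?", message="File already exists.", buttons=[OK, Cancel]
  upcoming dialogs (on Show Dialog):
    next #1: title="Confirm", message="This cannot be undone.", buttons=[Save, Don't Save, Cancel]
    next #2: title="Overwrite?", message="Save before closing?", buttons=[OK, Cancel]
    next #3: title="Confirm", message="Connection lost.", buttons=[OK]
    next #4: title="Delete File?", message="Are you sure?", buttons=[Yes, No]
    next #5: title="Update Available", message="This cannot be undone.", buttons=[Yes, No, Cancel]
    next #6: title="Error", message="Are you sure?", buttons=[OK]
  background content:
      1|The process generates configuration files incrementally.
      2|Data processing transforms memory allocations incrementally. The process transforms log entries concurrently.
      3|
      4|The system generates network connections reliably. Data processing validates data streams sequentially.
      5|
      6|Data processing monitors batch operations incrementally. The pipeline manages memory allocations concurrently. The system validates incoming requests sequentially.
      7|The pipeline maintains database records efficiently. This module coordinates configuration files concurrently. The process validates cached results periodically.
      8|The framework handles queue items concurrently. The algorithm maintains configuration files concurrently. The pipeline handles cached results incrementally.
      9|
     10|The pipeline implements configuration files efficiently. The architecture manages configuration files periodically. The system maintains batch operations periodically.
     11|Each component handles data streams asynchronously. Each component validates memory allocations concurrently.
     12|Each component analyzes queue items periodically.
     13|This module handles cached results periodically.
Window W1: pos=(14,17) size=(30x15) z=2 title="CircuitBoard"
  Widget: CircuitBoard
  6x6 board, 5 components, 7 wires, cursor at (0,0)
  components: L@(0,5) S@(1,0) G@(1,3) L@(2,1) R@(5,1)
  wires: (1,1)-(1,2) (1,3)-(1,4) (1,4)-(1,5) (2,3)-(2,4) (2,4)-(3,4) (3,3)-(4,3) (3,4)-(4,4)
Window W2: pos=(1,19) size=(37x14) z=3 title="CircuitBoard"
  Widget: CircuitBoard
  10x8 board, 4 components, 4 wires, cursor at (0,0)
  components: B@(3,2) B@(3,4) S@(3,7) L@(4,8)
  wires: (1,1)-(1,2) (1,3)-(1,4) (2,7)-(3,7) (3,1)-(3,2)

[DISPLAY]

                                  
                                  
                      ┏━━━━━━━━━━━
                      ┃ DialogModa
                      ┠───────────
                      ┃The process
                      ┃Data proces
                      ┃           
              ┏━━━━━━━━━━━━━━━━━━━
              ┃ CircuitBoard      
 ┏━━━━━━━━━━━━━━━━━━━━━━━━━━━━━━━━
 ┃ CircuitBoard                   
 ┠────────────────────────────────
 ┃   0 1 2 3 4 5 6 7 8 9          
 ┃0  [.]                          
 ┃                                
 ┃1       · ─ ·   · ─ ·           
 ┃                                
 ┃2                               
 ┃                                
 ┃3       · ─ B       B           


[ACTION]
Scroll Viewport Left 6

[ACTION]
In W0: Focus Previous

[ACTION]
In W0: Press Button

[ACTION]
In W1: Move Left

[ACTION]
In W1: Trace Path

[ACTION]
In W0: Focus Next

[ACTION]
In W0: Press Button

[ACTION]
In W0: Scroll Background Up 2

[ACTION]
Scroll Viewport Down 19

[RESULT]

                      ┠───────────
                      ┃The process
                      ┃Data proces
                      ┃           
              ┏━━━━━━━━━━━━━━━━━━━
              ┃ CircuitBoard      
 ┏━━━━━━━━━━━━━━━━━━━━━━━━━━━━━━━━
 ┃ CircuitBoard                   
 ┠────────────────────────────────
 ┃   0 1 2 3 4 5 6 7 8 9          
 ┃0  [.]                          
 ┃                                
 ┃1       · ─ ·   · ─ ·           
 ┃                                
 ┃2                               
 ┃                                
 ┃3       · ─ B       B           
 ┃                                
 ┃4                               
 ┗━━━━━━━━━━━━━━━━━━━━━━━━━━━━━━━━
                                  


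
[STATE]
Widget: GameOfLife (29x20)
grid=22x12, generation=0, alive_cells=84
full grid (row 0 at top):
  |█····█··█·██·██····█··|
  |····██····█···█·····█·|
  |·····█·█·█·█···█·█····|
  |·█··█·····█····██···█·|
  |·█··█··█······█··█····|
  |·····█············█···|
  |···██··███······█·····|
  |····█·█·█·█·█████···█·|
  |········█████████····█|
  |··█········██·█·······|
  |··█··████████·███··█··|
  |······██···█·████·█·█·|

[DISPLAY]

Gen: 0                       
█····█··█·██·██····█··       
····██····█···█·····█·       
·····█·█·█·█···█·█····       
·█··█·····█····██···█·       
·█··█··█······█··█····       
·····█············█···       
···██··███······█·····       
····█·█·█·█·█████···█·       
········█████████····█       
··█········██·█·······       
··█··████████·███··█··       
······██···█·████·█·█·       
                             
                             
                             
                             
                             
                             
                             


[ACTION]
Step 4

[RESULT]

Gen: 4                       
·········█············       
········████··········       
·················█····       
··················█···       
··············█····█··       
··█·█·········█····█··       
···············██·██··       
··█··████·········█···       
···█████··············       
····█·████······███···       
·····████·█····█··█···       
······██········██····       
                             
                             
                             
                             
                             
                             
                             


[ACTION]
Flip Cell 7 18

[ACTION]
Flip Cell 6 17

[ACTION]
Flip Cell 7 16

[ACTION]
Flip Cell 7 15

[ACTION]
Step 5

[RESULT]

Gen: 9                       
······················       
······················       
······················       
······················       
······██··············       
·····███············██       
········█······████·█·       
·······█·█····█··██···       
··██····██····█·█·····       
·············█··████··       
··············█····█··       
···············████···       
                             
                             
                             
                             
                             
                             
                             


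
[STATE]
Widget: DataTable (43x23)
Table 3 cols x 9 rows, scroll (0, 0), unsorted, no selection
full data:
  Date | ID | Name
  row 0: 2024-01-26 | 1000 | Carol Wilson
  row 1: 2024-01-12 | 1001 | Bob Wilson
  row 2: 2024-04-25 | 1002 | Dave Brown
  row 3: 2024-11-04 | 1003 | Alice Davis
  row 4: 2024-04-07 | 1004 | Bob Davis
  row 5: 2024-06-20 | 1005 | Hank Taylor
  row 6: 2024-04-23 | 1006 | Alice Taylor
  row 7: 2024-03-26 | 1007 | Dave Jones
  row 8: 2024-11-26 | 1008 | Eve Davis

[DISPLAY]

Date      │ID  │Name                       
──────────┼────┼────────────               
2024-01-26│1000│Carol Wilson               
2024-01-12│1001│Bob Wilson                 
2024-04-25│1002│Dave Brown                 
2024-11-04│1003│Alice Davis                
2024-04-07│1004│Bob Davis                  
2024-06-20│1005│Hank Taylor                
2024-04-23│1006│Alice Taylor               
2024-03-26│1007│Dave Jones                 
2024-11-26│1008│Eve Davis                  
                                           
                                           
                                           
                                           
                                           
                                           
                                           
                                           
                                           
                                           
                                           
                                           


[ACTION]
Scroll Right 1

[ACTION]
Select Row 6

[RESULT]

Date      │ID  │Name                       
──────────┼────┼────────────               
2024-01-26│1000│Carol Wilson               
2024-01-12│1001│Bob Wilson                 
2024-04-25│1002│Dave Brown                 
2024-11-04│1003│Alice Davis                
2024-04-07│1004│Bob Davis                  
2024-06-20│1005│Hank Taylor                
>024-04-23│1006│Alice Taylor               
2024-03-26│1007│Dave Jones                 
2024-11-26│1008│Eve Davis                  
                                           
                                           
                                           
                                           
                                           
                                           
                                           
                                           
                                           
                                           
                                           
                                           


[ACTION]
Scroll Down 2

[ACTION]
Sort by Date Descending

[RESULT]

Date     ▼│ID  │Name                       
──────────┼────┼────────────               
2024-11-26│1008│Eve Davis                  
2024-11-04│1003│Alice Davis                
2024-06-20│1005│Hank Taylor                
2024-04-25│1002│Dave Brown                 
2024-04-23│1006│Alice Taylor               
2024-04-07│1004│Bob Davis                  
>024-03-26│1007│Dave Jones                 
2024-01-26│1000│Carol Wilson               
2024-01-12│1001│Bob Wilson                 
                                           
                                           
                                           
                                           
                                           
                                           
                                           
                                           
                                           
                                           
                                           
                                           


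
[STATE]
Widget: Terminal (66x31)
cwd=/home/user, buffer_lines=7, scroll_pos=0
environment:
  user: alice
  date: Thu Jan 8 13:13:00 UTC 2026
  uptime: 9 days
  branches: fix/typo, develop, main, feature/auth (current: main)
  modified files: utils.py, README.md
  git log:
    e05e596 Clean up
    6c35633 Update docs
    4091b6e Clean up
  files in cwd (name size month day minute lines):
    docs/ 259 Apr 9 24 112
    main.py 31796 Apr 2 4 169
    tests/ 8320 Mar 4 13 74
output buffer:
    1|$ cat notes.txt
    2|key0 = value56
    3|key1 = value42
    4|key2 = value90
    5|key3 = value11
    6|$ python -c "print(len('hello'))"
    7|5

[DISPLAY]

$ cat notes.txt                                                   
key0 = value56                                                    
key1 = value42                                                    
key2 = value90                                                    
key3 = value11                                                    
$ python -c "print(len('hello'))"                                 
5                                                                 
$ █                                                               
                                                                  
                                                                  
                                                                  
                                                                  
                                                                  
                                                                  
                                                                  
                                                                  
                                                                  
                                                                  
                                                                  
                                                                  
                                                                  
                                                                  
                                                                  
                                                                  
                                                                  
                                                                  
                                                                  
                                                                  
                                                                  
                                                                  
                                                                  


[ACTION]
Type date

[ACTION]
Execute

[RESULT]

$ cat notes.txt                                                   
key0 = value56                                                    
key1 = value42                                                    
key2 = value90                                                    
key3 = value11                                                    
$ python -c "print(len('hello'))"                                 
5                                                                 
$ date                                                            
Thu Jan 8 13:13:00 UTC 2026                                       
$ █                                                               
                                                                  
                                                                  
                                                                  
                                                                  
                                                                  
                                                                  
                                                                  
                                                                  
                                                                  
                                                                  
                                                                  
                                                                  
                                                                  
                                                                  
                                                                  
                                                                  
                                                                  
                                                                  
                                                                  
                                                                  
                                                                  


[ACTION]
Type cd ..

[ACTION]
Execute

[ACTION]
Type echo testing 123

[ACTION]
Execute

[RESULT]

$ cat notes.txt                                                   
key0 = value56                                                    
key1 = value42                                                    
key2 = value90                                                    
key3 = value11                                                    
$ python -c "print(len('hello'))"                                 
5                                                                 
$ date                                                            
Thu Jan 8 13:13:00 UTC 2026                                       
$ cd ..                                                           
                                                                  
$ echo testing 123                                                
testing 123                                                       
$ █                                                               
                                                                  
                                                                  
                                                                  
                                                                  
                                                                  
                                                                  
                                                                  
                                                                  
                                                                  
                                                                  
                                                                  
                                                                  
                                                                  
                                                                  
                                                                  
                                                                  
                                                                  
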